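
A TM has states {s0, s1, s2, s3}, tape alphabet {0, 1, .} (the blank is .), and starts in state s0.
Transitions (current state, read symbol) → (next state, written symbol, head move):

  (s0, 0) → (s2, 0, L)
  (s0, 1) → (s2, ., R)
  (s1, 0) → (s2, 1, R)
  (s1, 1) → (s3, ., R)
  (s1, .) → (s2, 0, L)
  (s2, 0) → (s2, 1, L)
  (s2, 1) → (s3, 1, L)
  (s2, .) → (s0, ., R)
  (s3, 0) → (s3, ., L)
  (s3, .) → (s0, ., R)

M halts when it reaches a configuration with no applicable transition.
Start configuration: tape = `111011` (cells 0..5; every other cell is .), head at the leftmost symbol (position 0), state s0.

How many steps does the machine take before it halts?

17

s0 | [1]11011..   read 1 → write ., move R, go to s2
s2 | .[1]1011..   read 1 → write 1, move L, go to s3
s3 | [.]11011..   read . → write ., move R, go to s0
s0 | .[1]1011..   read 1 → write ., move R, go to s2
s2 | ..[1]011..   read 1 → write 1, move L, go to s3
s3 | .[.]1011..   read . → write ., move R, go to s0
s0 | ..[1]011..   read 1 → write ., move R, go to s2
s2 | ...[0]11..   read 0 → write 1, move L, go to s2
s2 | ..[.]111..   read . → write ., move R, go to s0
s0 | ...[1]11..   read 1 → write ., move R, go to s2
s2 | ....[1]1..   read 1 → write 1, move L, go to s3
s3 | ...[.]11..   read . → write ., move R, go to s0
s0 | ....[1]1..   read 1 → write ., move R, go to s2
s2 | .....[1]..   read 1 → write 1, move L, go to s3
s3 | ....[.]1..   read . → write ., move R, go to s0
s0 | .....[1]..   read 1 → write ., move R, go to s2
s2 | ......[.].   read . → write ., move R, go to s0
s0 | .......[.]
M halts after 17 transitions.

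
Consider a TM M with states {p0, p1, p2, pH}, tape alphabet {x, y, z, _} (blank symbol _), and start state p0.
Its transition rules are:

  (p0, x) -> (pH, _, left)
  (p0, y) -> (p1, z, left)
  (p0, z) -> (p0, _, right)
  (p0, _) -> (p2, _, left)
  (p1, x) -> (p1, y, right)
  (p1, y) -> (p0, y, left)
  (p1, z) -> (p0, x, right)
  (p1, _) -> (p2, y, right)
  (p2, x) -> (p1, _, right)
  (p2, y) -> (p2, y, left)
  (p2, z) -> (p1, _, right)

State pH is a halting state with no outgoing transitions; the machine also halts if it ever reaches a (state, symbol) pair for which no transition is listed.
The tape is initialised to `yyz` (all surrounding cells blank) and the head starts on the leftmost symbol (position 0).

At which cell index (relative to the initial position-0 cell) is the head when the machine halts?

-2

p0 | __[y]yz   read y → write z, move left, go to p1
p1 | _[_]zyz   read _ → write y, move right, go to p2
p2 | _y[z]yz   read z → write _, move right, go to p1
p1 | _y_[y]z   read y → write y, move left, go to p0
p0 | _y[_]yz   read _ → write _, move left, go to p2
p2 | _[y]_yz   read y → write y, move left, go to p2
p2 | [_]y_yz
At halt the head is at cell -2.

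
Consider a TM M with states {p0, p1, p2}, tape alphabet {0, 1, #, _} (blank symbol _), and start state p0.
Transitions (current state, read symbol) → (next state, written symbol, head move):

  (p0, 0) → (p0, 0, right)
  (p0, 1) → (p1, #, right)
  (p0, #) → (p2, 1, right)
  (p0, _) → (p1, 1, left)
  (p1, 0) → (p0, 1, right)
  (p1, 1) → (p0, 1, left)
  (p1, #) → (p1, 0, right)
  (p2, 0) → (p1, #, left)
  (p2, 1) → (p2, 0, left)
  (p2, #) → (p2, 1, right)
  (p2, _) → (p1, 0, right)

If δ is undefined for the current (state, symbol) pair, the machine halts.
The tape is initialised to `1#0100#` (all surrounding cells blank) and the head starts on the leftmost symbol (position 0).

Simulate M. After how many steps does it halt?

state=p0 head=0 tape=[1]#0100#__   (p0,1)→(p1,#,right)
state=p1 head=1 tape=#[#]0100#__   (p1,#)→(p1,0,right)
state=p1 head=2 tape=#0[0]100#__   (p1,0)→(p0,1,right)
state=p0 head=3 tape=#01[1]00#__   (p0,1)→(p1,#,right)
state=p1 head=4 tape=#01#[0]0#__   (p1,0)→(p0,1,right)
state=p0 head=5 tape=#01#1[0]#__   (p0,0)→(p0,0,right)
state=p0 head=6 tape=#01#10[#]__   (p0,#)→(p2,1,right)
state=p2 head=7 tape=#01#101[_]_   (p2,_)→(p1,0,right)
state=p1 head=8 tape=#01#1010[_]
M halts after 8 transitions.

8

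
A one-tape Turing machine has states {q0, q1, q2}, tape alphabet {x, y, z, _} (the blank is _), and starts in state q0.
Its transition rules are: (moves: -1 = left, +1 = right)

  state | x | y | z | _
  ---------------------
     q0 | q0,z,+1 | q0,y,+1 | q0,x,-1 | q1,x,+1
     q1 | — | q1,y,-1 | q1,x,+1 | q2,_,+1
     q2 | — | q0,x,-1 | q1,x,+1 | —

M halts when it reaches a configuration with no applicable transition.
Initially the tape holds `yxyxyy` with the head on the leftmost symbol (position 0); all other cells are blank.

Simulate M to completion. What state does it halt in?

q0 | [y]xyxyy___   read y → write y, move +1, go to q0
q0 | y[x]yxyy___   read x → write z, move +1, go to q0
q0 | yz[y]xyy___   read y → write y, move +1, go to q0
q0 | yzy[x]yy___   read x → write z, move +1, go to q0
q0 | yzyz[y]y___   read y → write y, move +1, go to q0
q0 | yzyzy[y]___   read y → write y, move +1, go to q0
q0 | yzyzyy[_]__   read _ → write x, move +1, go to q1
q1 | yzyzyyx[_]_   read _ → write _, move +1, go to q2
q2 | yzyzyyx_[_]
No transition is defined for (q2, _); M halts in state q2.

q2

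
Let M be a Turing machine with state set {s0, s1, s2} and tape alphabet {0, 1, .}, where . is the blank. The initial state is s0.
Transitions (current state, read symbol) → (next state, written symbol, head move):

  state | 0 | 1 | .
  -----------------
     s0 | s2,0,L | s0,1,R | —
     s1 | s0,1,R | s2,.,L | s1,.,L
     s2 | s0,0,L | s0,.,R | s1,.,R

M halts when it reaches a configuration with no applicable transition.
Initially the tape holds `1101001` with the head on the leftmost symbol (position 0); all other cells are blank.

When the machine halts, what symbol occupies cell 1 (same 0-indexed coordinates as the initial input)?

s0 | [1]101001.   read 1 → write 1, move R, go to s0
s0 | 1[1]01001.   read 1 → write 1, move R, go to s0
s0 | 11[0]1001.   read 0 → write 0, move L, go to s2
s2 | 1[1]01001.   read 1 → write ., move R, go to s0
s0 | 1.[0]1001.   read 0 → write 0, move L, go to s2
s2 | 1[.]01001.   read . → write ., move R, go to s1
s1 | 1.[0]1001.   read 0 → write 1, move R, go to s0
s0 | 1.1[1]001.   read 1 → write 1, move R, go to s0
s0 | 1.11[0]01.   read 0 → write 0, move L, go to s2
s2 | 1.1[1]001.   read 1 → write ., move R, go to s0
s0 | 1.1.[0]01.   read 0 → write 0, move L, go to s2
s2 | 1.1[.]001.   read . → write ., move R, go to s1
s1 | 1.1.[0]01.   read 0 → write 1, move R, go to s0
s0 | 1.1.1[0]1.   read 0 → write 0, move L, go to s2
s2 | 1.1.[1]01.   read 1 → write ., move R, go to s0
s0 | 1.1..[0]1.   read 0 → write 0, move L, go to s2
s2 | 1.1.[.]01.   read . → write ., move R, go to s1
s1 | 1.1..[0]1.   read 0 → write 1, move R, go to s0
s0 | 1.1..1[1].   read 1 → write 1, move R, go to s0
s0 | 1.1..11[.]
Cell 1 holds . when M halts.

.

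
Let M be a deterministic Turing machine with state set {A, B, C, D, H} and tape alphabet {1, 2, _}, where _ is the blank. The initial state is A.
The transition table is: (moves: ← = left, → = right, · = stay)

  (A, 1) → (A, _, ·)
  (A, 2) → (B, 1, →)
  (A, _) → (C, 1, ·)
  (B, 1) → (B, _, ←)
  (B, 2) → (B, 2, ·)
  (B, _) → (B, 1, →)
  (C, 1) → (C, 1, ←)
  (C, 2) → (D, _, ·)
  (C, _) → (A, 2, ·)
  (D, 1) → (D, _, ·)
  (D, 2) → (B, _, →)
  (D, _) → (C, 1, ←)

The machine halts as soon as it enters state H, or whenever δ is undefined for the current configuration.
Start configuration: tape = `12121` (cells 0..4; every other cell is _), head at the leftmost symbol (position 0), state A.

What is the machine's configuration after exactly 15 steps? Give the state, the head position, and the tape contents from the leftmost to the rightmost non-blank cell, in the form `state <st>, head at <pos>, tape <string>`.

state=A head=0 tape=__[1]2121   (A,1)→(A,_,·)
state=A head=0 tape=__[_]2121   (A,_)→(C,1,·)
state=C head=0 tape=__[1]2121   (C,1)→(C,1,←)
state=C head=-1 tape=_[_]12121   (C,_)→(A,2,·)
state=A head=-1 tape=_[2]12121   (A,2)→(B,1,→)
state=B head=0 tape=_1[1]2121   (B,1)→(B,_,←)
state=B head=-1 tape=_[1]_2121   (B,1)→(B,_,←)
state=B head=-2 tape=[_]__2121   (B,_)→(B,1,→)
state=B head=-1 tape=1[_]_2121   (B,_)→(B,1,→)
state=B head=0 tape=11[_]2121   (B,_)→(B,1,→)
state=B head=1 tape=111[2]121   (B,2)→(B,2,·)
state=B head=1 tape=111[2]121   (B,2)→(B,2,·)
state=B head=1 tape=111[2]121   (B,2)→(B,2,·)
state=B head=1 tape=111[2]121   (B,2)→(B,2,·)
state=B head=1 tape=111[2]121   (B,2)→(B,2,·)
state=B head=1 tape=111[2]121
After 15 steps: state B, head at 1, tape 1112121.

state B, head at 1, tape 1112121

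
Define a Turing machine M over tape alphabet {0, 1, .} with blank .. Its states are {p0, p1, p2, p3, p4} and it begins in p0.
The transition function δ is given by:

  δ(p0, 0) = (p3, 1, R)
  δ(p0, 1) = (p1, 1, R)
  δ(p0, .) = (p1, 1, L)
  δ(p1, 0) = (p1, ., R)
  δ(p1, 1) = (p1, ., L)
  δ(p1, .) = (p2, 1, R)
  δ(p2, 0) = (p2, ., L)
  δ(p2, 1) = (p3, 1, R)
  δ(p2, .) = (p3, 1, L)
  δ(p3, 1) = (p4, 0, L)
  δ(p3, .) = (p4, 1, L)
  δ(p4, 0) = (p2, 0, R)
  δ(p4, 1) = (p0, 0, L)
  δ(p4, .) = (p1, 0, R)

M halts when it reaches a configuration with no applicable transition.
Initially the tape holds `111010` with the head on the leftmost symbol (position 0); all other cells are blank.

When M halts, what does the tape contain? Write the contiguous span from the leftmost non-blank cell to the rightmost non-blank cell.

state=p0 head=0 tape=......[1]11010   (p0,1)→(p1,1,R)
state=p1 head=1 tape=......1[1]1010   (p1,1)→(p1,.,L)
state=p1 head=0 tape=......[1].1010   (p1,1)→(p1,.,L)
state=p1 head=-1 tape=.....[.]..1010   (p1,.)→(p2,1,R)
state=p2 head=0 tape=.....1[.].1010   (p2,.)→(p3,1,L)
state=p3 head=-1 tape=.....[1]1.1010   (p3,1)→(p4,0,L)
state=p4 head=-2 tape=....[.]01.1010   (p4,.)→(p1,0,R)
state=p1 head=-1 tape=....0[0]1.1010   (p1,0)→(p1,.,R)
state=p1 head=0 tape=....0.[1].1010   (p1,1)→(p1,.,L)
state=p1 head=-1 tape=....0[.]..1010   (p1,.)→(p2,1,R)
state=p2 head=0 tape=....01[.].1010   (p2,.)→(p3,1,L)
state=p3 head=-1 tape=....0[1]1.1010   (p3,1)→(p4,0,L)
state=p4 head=-2 tape=....[0]01.1010   (p4,0)→(p2,0,R)
state=p2 head=-1 tape=....0[0]1.1010   (p2,0)→(p2,.,L)
state=p2 head=-2 tape=....[0].1.1010   (p2,0)→(p2,.,L)
state=p2 head=-3 tape=...[.]..1.1010   (p2,.)→(p3,1,L)
state=p3 head=-4 tape=..[.]1..1.1010   (p3,.)→(p4,1,L)
state=p4 head=-5 tape=.[.]11..1.1010   (p4,.)→(p1,0,R)
state=p1 head=-4 tape=.0[1]1..1.1010   (p1,1)→(p1,.,L)
state=p1 head=-5 tape=.[0].1..1.1010   (p1,0)→(p1,.,R)
state=p1 head=-4 tape=..[.]1..1.1010   (p1,.)→(p2,1,R)
state=p2 head=-3 tape=..1[1]..1.1010   (p2,1)→(p3,1,R)
state=p3 head=-2 tape=..11[.].1.1010   (p3,.)→(p4,1,L)
state=p4 head=-3 tape=..1[1]1.1.1010   (p4,1)→(p0,0,L)
state=p0 head=-4 tape=..[1]01.1.1010   (p0,1)→(p1,1,R)
state=p1 head=-3 tape=..1[0]1.1.1010   (p1,0)→(p1,.,R)
state=p1 head=-2 tape=..1.[1].1.1010   (p1,1)→(p1,.,L)
state=p1 head=-3 tape=..1[.]..1.1010   (p1,.)→(p2,1,R)
state=p2 head=-2 tape=..11[.].1.1010   (p2,.)→(p3,1,L)
state=p3 head=-3 tape=..1[1]1.1.1010   (p3,1)→(p4,0,L)
state=p4 head=-4 tape=..[1]01.1.1010   (p4,1)→(p0,0,L)
state=p0 head=-5 tape=.[.]001.1.1010   (p0,.)→(p1,1,L)
state=p1 head=-6 tape=[.]1001.1.1010   (p1,.)→(p2,1,R)
state=p2 head=-5 tape=1[1]001.1.1010   (p2,1)→(p3,1,R)
state=p3 head=-4 tape=11[0]01.1.1010
The non-blank tape span at halt is 11001.1.1010.

11001.1.1010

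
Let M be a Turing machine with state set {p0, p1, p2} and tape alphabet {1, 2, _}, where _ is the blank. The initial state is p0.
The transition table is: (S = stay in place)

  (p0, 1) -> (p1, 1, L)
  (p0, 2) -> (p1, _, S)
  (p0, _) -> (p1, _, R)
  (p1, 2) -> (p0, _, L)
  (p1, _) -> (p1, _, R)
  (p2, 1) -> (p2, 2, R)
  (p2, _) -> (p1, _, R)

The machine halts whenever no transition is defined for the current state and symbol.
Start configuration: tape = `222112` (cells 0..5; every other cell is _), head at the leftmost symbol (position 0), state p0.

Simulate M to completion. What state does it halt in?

state=p0 head=0 tape=[2]22112   (p0,2)→(p1,_,S)
state=p1 head=0 tape=[_]22112   (p1,_)→(p1,_,R)
state=p1 head=1 tape=_[2]2112   (p1,2)→(p0,_,L)
state=p0 head=0 tape=[_]_2112   (p0,_)→(p1,_,R)
state=p1 head=1 tape=_[_]2112   (p1,_)→(p1,_,R)
state=p1 head=2 tape=__[2]112   (p1,2)→(p0,_,L)
state=p0 head=1 tape=_[_]_112   (p0,_)→(p1,_,R)
state=p1 head=2 tape=__[_]112   (p1,_)→(p1,_,R)
state=p1 head=3 tape=___[1]12
No transition is defined for (p1, 1); M halts in state p1.

p1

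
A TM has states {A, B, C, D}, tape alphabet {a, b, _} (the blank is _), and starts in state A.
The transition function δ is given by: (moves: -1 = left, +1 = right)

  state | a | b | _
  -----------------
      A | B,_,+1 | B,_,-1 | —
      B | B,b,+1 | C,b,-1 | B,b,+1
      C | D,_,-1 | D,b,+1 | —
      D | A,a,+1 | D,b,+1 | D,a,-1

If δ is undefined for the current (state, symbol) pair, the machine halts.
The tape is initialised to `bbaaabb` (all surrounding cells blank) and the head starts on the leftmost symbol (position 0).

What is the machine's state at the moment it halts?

A | _[b]baaabb__   read b → write _, move -1, go to B
B | [_]_baaabb__   read _ → write b, move +1, go to B
B | b[_]baaabb__   read _ → write b, move +1, go to B
B | bb[b]aaabb__   read b → write b, move -1, go to C
C | b[b]baaabb__   read b → write b, move +1, go to D
D | bb[b]aaabb__   read b → write b, move +1, go to D
D | bbb[a]aabb__   read a → write a, move +1, go to A
A | bbba[a]abb__   read a → write _, move +1, go to B
B | bbba_[a]bb__   read a → write b, move +1, go to B
B | bbba_b[b]b__   read b → write b, move -1, go to C
C | bbba_[b]bb__   read b → write b, move +1, go to D
D | bbba_b[b]b__   read b → write b, move +1, go to D
D | bbba_bb[b]__   read b → write b, move +1, go to D
D | bbba_bbb[_]_   read _ → write a, move -1, go to D
D | bbba_bb[b]a_   read b → write b, move +1, go to D
D | bbba_bbb[a]_   read a → write a, move +1, go to A
A | bbba_bbba[_]
No transition is defined for (A, _); M halts in state A.

A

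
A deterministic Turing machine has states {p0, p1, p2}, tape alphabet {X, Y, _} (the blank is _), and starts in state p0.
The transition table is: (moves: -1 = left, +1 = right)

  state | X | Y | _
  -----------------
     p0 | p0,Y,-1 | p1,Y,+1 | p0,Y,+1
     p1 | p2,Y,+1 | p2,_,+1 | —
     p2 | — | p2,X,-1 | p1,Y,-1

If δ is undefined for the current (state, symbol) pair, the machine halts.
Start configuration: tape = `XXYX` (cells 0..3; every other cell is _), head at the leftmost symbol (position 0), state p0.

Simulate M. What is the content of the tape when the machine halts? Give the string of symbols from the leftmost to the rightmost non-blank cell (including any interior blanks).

YXXXXX

state=p0 head=0 tape=___[X]XYX   (p0,X)→(p0,Y,-1)
state=p0 head=-1 tape=__[_]YXYX   (p0,_)→(p0,Y,+1)
state=p0 head=0 tape=__Y[Y]XYX   (p0,Y)→(p1,Y,+1)
state=p1 head=1 tape=__YY[X]YX   (p1,X)→(p2,Y,+1)
state=p2 head=2 tape=__YYY[Y]X   (p2,Y)→(p2,X,-1)
state=p2 head=1 tape=__YY[Y]XX   (p2,Y)→(p2,X,-1)
state=p2 head=0 tape=__Y[Y]XXX   (p2,Y)→(p2,X,-1)
state=p2 head=-1 tape=__[Y]XXXX   (p2,Y)→(p2,X,-1)
state=p2 head=-2 tape=_[_]XXXXX   (p2,_)→(p1,Y,-1)
state=p1 head=-3 tape=[_]YXXXXX
The non-blank tape span at halt is YXXXXX.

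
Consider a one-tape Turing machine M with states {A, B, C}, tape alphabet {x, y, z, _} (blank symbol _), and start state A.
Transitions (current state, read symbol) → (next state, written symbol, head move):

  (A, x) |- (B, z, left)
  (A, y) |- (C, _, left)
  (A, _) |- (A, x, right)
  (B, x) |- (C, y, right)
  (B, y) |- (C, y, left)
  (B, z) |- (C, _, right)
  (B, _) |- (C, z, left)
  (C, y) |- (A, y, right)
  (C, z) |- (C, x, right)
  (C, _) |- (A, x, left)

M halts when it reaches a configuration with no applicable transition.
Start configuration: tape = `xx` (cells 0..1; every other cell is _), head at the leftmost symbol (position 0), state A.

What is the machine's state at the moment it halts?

C

A | ___[x]x   read x → write z, move left, go to B
B | __[_]zx   read _ → write z, move left, go to C
C | _[_]zzx   read _ → write x, move left, go to A
A | [_]xzzx   read _ → write x, move right, go to A
A | x[x]zzx   read x → write z, move left, go to B
B | [x]zzzx   read x → write y, move right, go to C
C | y[z]zzx   read z → write x, move right, go to C
C | yx[z]zx   read z → write x, move right, go to C
C | yxx[z]x   read z → write x, move right, go to C
C | yxxx[x]
No transition is defined for (C, x); M halts in state C.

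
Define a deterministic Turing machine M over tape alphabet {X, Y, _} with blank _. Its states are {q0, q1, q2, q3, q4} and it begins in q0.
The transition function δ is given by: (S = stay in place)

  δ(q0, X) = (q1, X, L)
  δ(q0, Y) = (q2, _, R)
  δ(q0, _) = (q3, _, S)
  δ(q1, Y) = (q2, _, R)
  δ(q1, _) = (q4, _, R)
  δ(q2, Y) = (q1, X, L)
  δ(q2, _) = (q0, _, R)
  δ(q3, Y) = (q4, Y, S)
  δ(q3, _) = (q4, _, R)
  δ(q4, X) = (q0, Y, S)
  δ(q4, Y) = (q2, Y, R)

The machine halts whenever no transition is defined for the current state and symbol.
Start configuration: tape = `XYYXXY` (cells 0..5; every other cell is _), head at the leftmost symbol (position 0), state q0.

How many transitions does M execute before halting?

12

state=q0 head=0 tape=_[X]YYXXY   (q0,X)→(q1,X,L)
state=q1 head=-1 tape=[_]XYYXXY   (q1,_)→(q4,_,R)
state=q4 head=0 tape=_[X]YYXXY   (q4,X)→(q0,Y,S)
state=q0 head=0 tape=_[Y]YYXXY   (q0,Y)→(q2,_,R)
state=q2 head=1 tape=__[Y]YXXY   (q2,Y)→(q1,X,L)
state=q1 head=0 tape=_[_]XYXXY   (q1,_)→(q4,_,R)
state=q4 head=1 tape=__[X]YXXY   (q4,X)→(q0,Y,S)
state=q0 head=1 tape=__[Y]YXXY   (q0,Y)→(q2,_,R)
state=q2 head=2 tape=___[Y]XXY   (q2,Y)→(q1,X,L)
state=q1 head=1 tape=__[_]XXXY   (q1,_)→(q4,_,R)
state=q4 head=2 tape=___[X]XXY   (q4,X)→(q0,Y,S)
state=q0 head=2 tape=___[Y]XXY   (q0,Y)→(q2,_,R)
state=q2 head=3 tape=____[X]XY
M halts after 12 transitions.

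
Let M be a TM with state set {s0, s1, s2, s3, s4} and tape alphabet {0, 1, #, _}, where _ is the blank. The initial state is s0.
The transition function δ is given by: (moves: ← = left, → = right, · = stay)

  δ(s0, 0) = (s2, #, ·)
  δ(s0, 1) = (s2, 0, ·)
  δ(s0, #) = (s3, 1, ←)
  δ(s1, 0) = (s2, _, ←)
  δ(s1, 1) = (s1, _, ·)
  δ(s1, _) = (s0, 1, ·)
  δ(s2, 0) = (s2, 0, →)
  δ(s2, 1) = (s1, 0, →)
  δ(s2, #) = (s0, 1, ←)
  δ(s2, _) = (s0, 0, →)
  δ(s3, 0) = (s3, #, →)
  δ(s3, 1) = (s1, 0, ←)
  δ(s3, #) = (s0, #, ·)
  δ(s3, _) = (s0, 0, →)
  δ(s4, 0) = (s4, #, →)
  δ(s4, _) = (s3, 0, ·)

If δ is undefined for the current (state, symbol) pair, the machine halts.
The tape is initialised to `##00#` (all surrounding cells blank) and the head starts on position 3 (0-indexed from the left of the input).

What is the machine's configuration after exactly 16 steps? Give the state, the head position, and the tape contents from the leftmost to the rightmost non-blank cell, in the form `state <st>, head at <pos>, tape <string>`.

state s1, head at 4, tape 00000#

state=s0 head=3 tape=_##0[0]#   (s0,0)→(s2,#,·)
state=s2 head=3 tape=_##0[#]#   (s2,#)→(s0,1,←)
state=s0 head=2 tape=_##[0]1#   (s0,0)→(s2,#,·)
state=s2 head=2 tape=_##[#]1#   (s2,#)→(s0,1,←)
state=s0 head=1 tape=_#[#]11#   (s0,#)→(s3,1,←)
state=s3 head=0 tape=_[#]111#   (s3,#)→(s0,#,·)
state=s0 head=0 tape=_[#]111#   (s0,#)→(s3,1,←)
state=s3 head=-1 tape=[_]1111#   (s3,_)→(s0,0,→)
state=s0 head=0 tape=0[1]111#   (s0,1)→(s2,0,·)
state=s2 head=0 tape=0[0]111#   (s2,0)→(s2,0,→)
state=s2 head=1 tape=00[1]11#   (s2,1)→(s1,0,→)
state=s1 head=2 tape=000[1]1#   (s1,1)→(s1,_,·)
state=s1 head=2 tape=000[_]1#   (s1,_)→(s0,1,·)
state=s0 head=2 tape=000[1]1#   (s0,1)→(s2,0,·)
state=s2 head=2 tape=000[0]1#   (s2,0)→(s2,0,→)
state=s2 head=3 tape=0000[1]#   (s2,1)→(s1,0,→)
state=s1 head=4 tape=00000[#]
After 16 steps: state s1, head at 4, tape 00000#.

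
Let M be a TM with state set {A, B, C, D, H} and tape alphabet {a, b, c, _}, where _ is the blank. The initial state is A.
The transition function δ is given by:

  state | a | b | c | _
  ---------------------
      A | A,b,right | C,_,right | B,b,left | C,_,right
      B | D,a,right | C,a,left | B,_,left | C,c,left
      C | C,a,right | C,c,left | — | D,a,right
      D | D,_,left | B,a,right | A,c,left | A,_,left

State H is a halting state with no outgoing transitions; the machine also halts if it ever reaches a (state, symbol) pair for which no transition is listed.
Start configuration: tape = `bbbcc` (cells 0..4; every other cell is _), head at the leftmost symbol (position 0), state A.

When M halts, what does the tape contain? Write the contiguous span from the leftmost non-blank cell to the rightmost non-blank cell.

state=A head=0 tape=___[b]bbcc   (A,b)→(C,_,right)
state=C head=1 tape=____[b]bcc   (C,b)→(C,c,left)
state=C head=0 tape=___[_]cbcc   (C,_)→(D,a,right)
state=D head=1 tape=___a[c]bcc   (D,c)→(A,c,left)
state=A head=0 tape=___[a]cbcc   (A,a)→(A,b,right)
state=A head=1 tape=___b[c]bcc   (A,c)→(B,b,left)
state=B head=0 tape=___[b]bbcc   (B,b)→(C,a,left)
state=C head=-1 tape=__[_]abbcc   (C,_)→(D,a,right)
state=D head=0 tape=__a[a]bbcc   (D,a)→(D,_,left)
state=D head=-1 tape=__[a]_bbcc   (D,a)→(D,_,left)
state=D head=-2 tape=_[_]__bbcc   (D,_)→(A,_,left)
state=A head=-3 tape=[_]___bbcc   (A,_)→(C,_,right)
state=C head=-2 tape=_[_]__bbcc   (C,_)→(D,a,right)
state=D head=-1 tape=_a[_]_bbcc   (D,_)→(A,_,left)
state=A head=-2 tape=_[a]__bbcc   (A,a)→(A,b,right)
state=A head=-1 tape=_b[_]_bbcc   (A,_)→(C,_,right)
state=C head=0 tape=_b_[_]bbcc   (C,_)→(D,a,right)
state=D head=1 tape=_b_a[b]bcc   (D,b)→(B,a,right)
state=B head=2 tape=_b_aa[b]cc   (B,b)→(C,a,left)
state=C head=1 tape=_b_a[a]acc   (C,a)→(C,a,right)
state=C head=2 tape=_b_aa[a]cc   (C,a)→(C,a,right)
state=C head=3 tape=_b_aaa[c]c
The non-blank tape span at halt is b_aaacc.

b_aaacc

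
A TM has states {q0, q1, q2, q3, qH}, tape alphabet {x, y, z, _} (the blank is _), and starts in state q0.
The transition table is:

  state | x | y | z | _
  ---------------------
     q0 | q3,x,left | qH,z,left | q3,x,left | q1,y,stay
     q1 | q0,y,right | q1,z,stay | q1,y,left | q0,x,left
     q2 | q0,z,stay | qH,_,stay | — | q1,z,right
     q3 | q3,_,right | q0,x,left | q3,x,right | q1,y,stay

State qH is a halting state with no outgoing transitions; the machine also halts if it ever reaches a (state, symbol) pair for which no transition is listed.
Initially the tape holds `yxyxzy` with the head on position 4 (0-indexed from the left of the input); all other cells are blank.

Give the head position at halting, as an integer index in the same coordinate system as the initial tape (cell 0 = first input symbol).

state=q0 head=4 tape=yxyx[z]y   (q0,z)→(q3,x,left)
state=q3 head=3 tape=yxy[x]xy   (q3,x)→(q3,_,right)
state=q3 head=4 tape=yxy_[x]y   (q3,x)→(q3,_,right)
state=q3 head=5 tape=yxy__[y]   (q3,y)→(q0,x,left)
state=q0 head=4 tape=yxy_[_]x   (q0,_)→(q1,y,stay)
state=q1 head=4 tape=yxy_[y]x   (q1,y)→(q1,z,stay)
state=q1 head=4 tape=yxy_[z]x   (q1,z)→(q1,y,left)
state=q1 head=3 tape=yxy[_]yx   (q1,_)→(q0,x,left)
state=q0 head=2 tape=yx[y]xyx   (q0,y)→(qH,z,left)
state=qH head=1 tape=y[x]zxyx
At halt the head is at cell 1.

1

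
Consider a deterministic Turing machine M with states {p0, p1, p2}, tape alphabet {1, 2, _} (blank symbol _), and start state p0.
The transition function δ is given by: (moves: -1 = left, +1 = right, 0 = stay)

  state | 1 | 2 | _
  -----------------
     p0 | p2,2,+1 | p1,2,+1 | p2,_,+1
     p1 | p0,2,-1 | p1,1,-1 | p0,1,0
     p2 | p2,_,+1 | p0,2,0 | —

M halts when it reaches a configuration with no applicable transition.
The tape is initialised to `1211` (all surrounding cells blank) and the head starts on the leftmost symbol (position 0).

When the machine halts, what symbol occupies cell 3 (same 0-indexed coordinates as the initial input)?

_

p0 | _[1]211_   read 1 → write 2, move +1, go to p2
p2 | _2[2]11_   read 2 → write 2, move 0, go to p0
p0 | _2[2]11_   read 2 → write 2, move +1, go to p1
p1 | _22[1]1_   read 1 → write 2, move -1, go to p0
p0 | _2[2]21_   read 2 → write 2, move +1, go to p1
p1 | _22[2]1_   read 2 → write 1, move -1, go to p1
p1 | _2[2]11_   read 2 → write 1, move -1, go to p1
p1 | _[2]111_   read 2 → write 1, move -1, go to p1
p1 | [_]1111_   read _ → write 1, move 0, go to p0
p0 | [1]1111_   read 1 → write 2, move +1, go to p2
p2 | 2[1]111_   read 1 → write _, move +1, go to p2
p2 | 2_[1]11_   read 1 → write _, move +1, go to p2
p2 | 2__[1]1_   read 1 → write _, move +1, go to p2
p2 | 2___[1]_   read 1 → write _, move +1, go to p2
p2 | 2____[_]
Cell 3 holds _ when M halts.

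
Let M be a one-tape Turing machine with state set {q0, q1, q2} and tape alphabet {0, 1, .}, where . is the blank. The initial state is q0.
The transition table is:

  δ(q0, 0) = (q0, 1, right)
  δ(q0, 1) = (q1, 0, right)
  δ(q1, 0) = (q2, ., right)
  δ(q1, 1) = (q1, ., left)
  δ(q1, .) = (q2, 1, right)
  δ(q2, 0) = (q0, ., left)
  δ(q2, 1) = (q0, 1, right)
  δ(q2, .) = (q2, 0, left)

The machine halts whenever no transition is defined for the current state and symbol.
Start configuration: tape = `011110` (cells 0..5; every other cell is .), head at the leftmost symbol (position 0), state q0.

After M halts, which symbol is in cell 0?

1

state=q0 head=0 tape=[0]11110.   (q0,0)→(q0,1,right)
state=q0 head=1 tape=1[1]1110.   (q0,1)→(q1,0,right)
state=q1 head=2 tape=10[1]110.   (q1,1)→(q1,.,left)
state=q1 head=1 tape=1[0].110.   (q1,0)→(q2,.,right)
state=q2 head=2 tape=1.[.]110.   (q2,.)→(q2,0,left)
state=q2 head=1 tape=1[.]0110.   (q2,.)→(q2,0,left)
state=q2 head=0 tape=[1]00110.   (q2,1)→(q0,1,right)
state=q0 head=1 tape=1[0]0110.   (q0,0)→(q0,1,right)
state=q0 head=2 tape=11[0]110.   (q0,0)→(q0,1,right)
state=q0 head=3 tape=111[1]10.   (q0,1)→(q1,0,right)
state=q1 head=4 tape=1110[1]0.   (q1,1)→(q1,.,left)
state=q1 head=3 tape=111[0].0.   (q1,0)→(q2,.,right)
state=q2 head=4 tape=111.[.]0.   (q2,.)→(q2,0,left)
state=q2 head=3 tape=111[.]00.   (q2,.)→(q2,0,left)
state=q2 head=2 tape=11[1]000.   (q2,1)→(q0,1,right)
state=q0 head=3 tape=111[0]00.   (q0,0)→(q0,1,right)
state=q0 head=4 tape=1111[0]0.   (q0,0)→(q0,1,right)
state=q0 head=5 tape=11111[0].   (q0,0)→(q0,1,right)
state=q0 head=6 tape=111111[.]
Cell 0 holds 1 when M halts.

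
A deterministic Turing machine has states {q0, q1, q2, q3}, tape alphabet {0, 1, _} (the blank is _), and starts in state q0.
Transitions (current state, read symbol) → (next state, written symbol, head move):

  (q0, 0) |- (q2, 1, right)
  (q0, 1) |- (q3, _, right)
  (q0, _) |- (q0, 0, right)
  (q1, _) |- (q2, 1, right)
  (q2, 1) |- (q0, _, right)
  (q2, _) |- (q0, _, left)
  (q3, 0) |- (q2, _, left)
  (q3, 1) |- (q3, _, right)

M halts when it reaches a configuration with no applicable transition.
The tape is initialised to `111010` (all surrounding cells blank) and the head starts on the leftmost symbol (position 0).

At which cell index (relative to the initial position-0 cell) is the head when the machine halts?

4

q0 | [1]11010   read 1 → write _, move right, go to q3
q3 | _[1]1010   read 1 → write _, move right, go to q3
q3 | __[1]010   read 1 → write _, move right, go to q3
q3 | ___[0]10   read 0 → write _, move left, go to q2
q2 | __[_]_10   read _ → write _, move left, go to q0
q0 | _[_]__10   read _ → write 0, move right, go to q0
q0 | _0[_]_10   read _ → write 0, move right, go to q0
q0 | _00[_]10   read _ → write 0, move right, go to q0
q0 | _000[1]0   read 1 → write _, move right, go to q3
q3 | _000_[0]   read 0 → write _, move left, go to q2
q2 | _000[_]_   read _ → write _, move left, go to q0
q0 | _00[0]__   read 0 → write 1, move right, go to q2
q2 | _001[_]_   read _ → write _, move left, go to q0
q0 | _00[1]__   read 1 → write _, move right, go to q3
q3 | _00_[_]_
At halt the head is at cell 4.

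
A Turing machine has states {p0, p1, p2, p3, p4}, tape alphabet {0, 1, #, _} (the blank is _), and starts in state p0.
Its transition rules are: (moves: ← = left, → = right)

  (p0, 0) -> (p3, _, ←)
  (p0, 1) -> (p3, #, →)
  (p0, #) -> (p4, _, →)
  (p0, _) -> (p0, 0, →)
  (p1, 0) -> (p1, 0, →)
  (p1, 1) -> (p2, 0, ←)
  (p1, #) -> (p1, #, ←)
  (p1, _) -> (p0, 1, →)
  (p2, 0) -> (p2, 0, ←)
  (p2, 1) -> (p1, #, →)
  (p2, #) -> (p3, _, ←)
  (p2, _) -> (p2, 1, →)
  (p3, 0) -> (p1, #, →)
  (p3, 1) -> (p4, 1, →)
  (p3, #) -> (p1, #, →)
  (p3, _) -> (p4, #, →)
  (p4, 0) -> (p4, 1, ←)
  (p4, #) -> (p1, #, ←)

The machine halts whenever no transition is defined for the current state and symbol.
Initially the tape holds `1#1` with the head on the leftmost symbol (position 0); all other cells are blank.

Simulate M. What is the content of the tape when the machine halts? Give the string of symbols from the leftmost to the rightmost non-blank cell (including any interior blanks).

state=p0 head=0 tape=[1]#1   (p0,1)→(p3,#,→)
state=p3 head=1 tape=#[#]1   (p3,#)→(p1,#,→)
state=p1 head=2 tape=##[1]   (p1,1)→(p2,0,←)
state=p2 head=1 tape=#[#]0   (p2,#)→(p3,_,←)
state=p3 head=0 tape=[#]_0   (p3,#)→(p1,#,→)
state=p1 head=1 tape=#[_]0   (p1,_)→(p0,1,→)
state=p0 head=2 tape=#1[0]   (p0,0)→(p3,_,←)
state=p3 head=1 tape=#[1]_   (p3,1)→(p4,1,→)
state=p4 head=2 tape=#1[_]
The non-blank tape span at halt is #1.

#1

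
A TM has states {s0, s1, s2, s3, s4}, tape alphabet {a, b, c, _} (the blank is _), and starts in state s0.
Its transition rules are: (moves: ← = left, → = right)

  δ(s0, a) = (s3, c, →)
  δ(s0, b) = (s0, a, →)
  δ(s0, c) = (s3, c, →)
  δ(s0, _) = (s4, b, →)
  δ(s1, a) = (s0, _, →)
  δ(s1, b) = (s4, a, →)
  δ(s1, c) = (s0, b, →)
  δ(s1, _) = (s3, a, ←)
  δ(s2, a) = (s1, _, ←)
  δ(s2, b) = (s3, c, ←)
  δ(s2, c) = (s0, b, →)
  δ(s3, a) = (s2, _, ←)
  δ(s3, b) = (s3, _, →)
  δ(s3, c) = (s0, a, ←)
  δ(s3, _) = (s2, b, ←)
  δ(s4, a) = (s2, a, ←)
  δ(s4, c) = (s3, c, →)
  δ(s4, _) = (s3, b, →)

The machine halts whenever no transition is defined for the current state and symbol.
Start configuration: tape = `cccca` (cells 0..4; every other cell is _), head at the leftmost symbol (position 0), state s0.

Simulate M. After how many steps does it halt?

30

state=s0 head=0 tape=__[c]ccca   (s0,c)→(s3,c,→)
state=s3 head=1 tape=__c[c]cca   (s3,c)→(s0,a,←)
state=s0 head=0 tape=__[c]acca   (s0,c)→(s3,c,→)
state=s3 head=1 tape=__c[a]cca   (s3,a)→(s2,_,←)
state=s2 head=0 tape=__[c]_cca   (s2,c)→(s0,b,→)
state=s0 head=1 tape=__b[_]cca   (s0,_)→(s4,b,→)
state=s4 head=2 tape=__bb[c]ca   (s4,c)→(s3,c,→)
state=s3 head=3 tape=__bbc[c]a   (s3,c)→(s0,a,←)
state=s0 head=2 tape=__bb[c]aa   (s0,c)→(s3,c,→)
state=s3 head=3 tape=__bbc[a]a   (s3,a)→(s2,_,←)
state=s2 head=2 tape=__bb[c]_a   (s2,c)→(s0,b,→)
state=s0 head=3 tape=__bbb[_]a   (s0,_)→(s4,b,→)
state=s4 head=4 tape=__bbbb[a]   (s4,a)→(s2,a,←)
state=s2 head=3 tape=__bbb[b]a   (s2,b)→(s3,c,←)
state=s3 head=2 tape=__bb[b]ca   (s3,b)→(s3,_,→)
state=s3 head=3 tape=__bb_[c]a   (s3,c)→(s0,a,←)
state=s0 head=2 tape=__bb[_]aa   (s0,_)→(s4,b,→)
state=s4 head=3 tape=__bbb[a]a   (s4,a)→(s2,a,←)
state=s2 head=2 tape=__bb[b]aa   (s2,b)→(s3,c,←)
state=s3 head=1 tape=__b[b]caa   (s3,b)→(s3,_,→)
state=s3 head=2 tape=__b_[c]aa   (s3,c)→(s0,a,←)
state=s0 head=1 tape=__b[_]aaa   (s0,_)→(s4,b,→)
state=s4 head=2 tape=__bb[a]aa   (s4,a)→(s2,a,←)
state=s2 head=1 tape=__b[b]aaa   (s2,b)→(s3,c,←)
state=s3 head=0 tape=__[b]caaa   (s3,b)→(s3,_,→)
state=s3 head=1 tape=___[c]aaa   (s3,c)→(s0,a,←)
state=s0 head=0 tape=__[_]aaaa   (s0,_)→(s4,b,→)
state=s4 head=1 tape=__b[a]aaa   (s4,a)→(s2,a,←)
state=s2 head=0 tape=__[b]aaaa   (s2,b)→(s3,c,←)
state=s3 head=-1 tape=_[_]caaaa   (s3,_)→(s2,b,←)
state=s2 head=-2 tape=[_]bcaaaa
M halts after 30 transitions.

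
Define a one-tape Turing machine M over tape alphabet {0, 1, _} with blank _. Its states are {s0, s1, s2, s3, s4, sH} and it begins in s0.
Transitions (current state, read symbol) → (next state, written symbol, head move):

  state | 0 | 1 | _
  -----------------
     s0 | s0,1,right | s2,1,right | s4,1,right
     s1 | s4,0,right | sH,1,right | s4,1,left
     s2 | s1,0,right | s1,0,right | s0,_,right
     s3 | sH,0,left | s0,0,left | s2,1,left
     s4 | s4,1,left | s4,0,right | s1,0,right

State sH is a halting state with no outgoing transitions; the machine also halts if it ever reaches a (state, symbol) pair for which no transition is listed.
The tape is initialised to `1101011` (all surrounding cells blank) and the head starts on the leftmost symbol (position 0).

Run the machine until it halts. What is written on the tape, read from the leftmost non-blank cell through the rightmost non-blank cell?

0111111111

s0 | _[1]101011__   read 1 → write 1, move right, go to s2
s2 | _1[1]01011__   read 1 → write 0, move right, go to s1
s1 | _10[0]1011__   read 0 → write 0, move right, go to s4
s4 | _100[1]011__   read 1 → write 0, move right, go to s4
s4 | _1000[0]11__   read 0 → write 1, move left, go to s4
s4 | _100[0]111__   read 0 → write 1, move left, go to s4
s4 | _10[0]1111__   read 0 → write 1, move left, go to s4
s4 | _1[0]11111__   read 0 → write 1, move left, go to s4
s4 | _[1]111111__   read 1 → write 0, move right, go to s4
s4 | _0[1]11111__   read 1 → write 0, move right, go to s4
s4 | _00[1]1111__   read 1 → write 0, move right, go to s4
s4 | _000[1]111__   read 1 → write 0, move right, go to s4
s4 | _0000[1]11__   read 1 → write 0, move right, go to s4
s4 | _00000[1]1__   read 1 → write 0, move right, go to s4
s4 | _000000[1]__   read 1 → write 0, move right, go to s4
s4 | _0000000[_]_   read _ → write 0, move right, go to s1
s1 | _00000000[_]   read _ → write 1, move left, go to s4
s4 | _0000000[0]1   read 0 → write 1, move left, go to s4
s4 | _000000[0]11   read 0 → write 1, move left, go to s4
s4 | _00000[0]111   read 0 → write 1, move left, go to s4
s4 | _0000[0]1111   read 0 → write 1, move left, go to s4
s4 | _000[0]11111   read 0 → write 1, move left, go to s4
s4 | _00[0]111111   read 0 → write 1, move left, go to s4
s4 | _0[0]1111111   read 0 → write 1, move left, go to s4
s4 | _[0]11111111   read 0 → write 1, move left, go to s4
s4 | [_]111111111   read _ → write 0, move right, go to s1
s1 | 0[1]11111111   read 1 → write 1, move right, go to sH
sH | 01[1]1111111
The non-blank tape span at halt is 0111111111.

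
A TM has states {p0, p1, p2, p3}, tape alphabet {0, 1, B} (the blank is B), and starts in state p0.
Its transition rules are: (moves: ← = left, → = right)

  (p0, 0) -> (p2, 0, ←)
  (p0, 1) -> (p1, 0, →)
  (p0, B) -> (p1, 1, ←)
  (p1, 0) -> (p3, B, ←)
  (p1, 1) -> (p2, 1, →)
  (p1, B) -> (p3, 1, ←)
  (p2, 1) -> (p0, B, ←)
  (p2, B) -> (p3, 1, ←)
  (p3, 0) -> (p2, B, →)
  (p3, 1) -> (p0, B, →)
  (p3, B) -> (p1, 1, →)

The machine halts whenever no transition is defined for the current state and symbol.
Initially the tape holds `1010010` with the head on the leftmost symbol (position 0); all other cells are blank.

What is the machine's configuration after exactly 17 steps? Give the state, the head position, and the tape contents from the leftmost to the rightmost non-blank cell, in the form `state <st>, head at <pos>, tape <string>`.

state p2, head at 1, tape 1B0010

p0 | [1]010010   read 1 → write 0, move →, go to p1
p1 | 0[0]10010   read 0 → write B, move ←, go to p3
p3 | [0]B10010   read 0 → write B, move →, go to p2
p2 | B[B]10010   read B → write 1, move ←, go to p3
p3 | [B]110010   read B → write 1, move →, go to p1
p1 | 1[1]10010   read 1 → write 1, move →, go to p2
p2 | 11[1]0010   read 1 → write B, move ←, go to p0
p0 | 1[1]B0010   read 1 → write 0, move →, go to p1
p1 | 10[B]0010   read B → write 1, move ←, go to p3
p3 | 1[0]10010   read 0 → write B, move →, go to p2
p2 | 1B[1]0010   read 1 → write B, move ←, go to p0
p0 | 1[B]B0010   read B → write 1, move ←, go to p1
p1 | [1]1B0010   read 1 → write 1, move →, go to p2
p2 | 1[1]B0010   read 1 → write B, move ←, go to p0
p0 | [1]BB0010   read 1 → write 0, move →, go to p1
p1 | 0[B]B0010   read B → write 1, move ←, go to p3
p3 | [0]1B0010   read 0 → write B, move →, go to p2
p2 | B[1]B0010
After 17 steps: state p2, head at 1, tape 1B0010.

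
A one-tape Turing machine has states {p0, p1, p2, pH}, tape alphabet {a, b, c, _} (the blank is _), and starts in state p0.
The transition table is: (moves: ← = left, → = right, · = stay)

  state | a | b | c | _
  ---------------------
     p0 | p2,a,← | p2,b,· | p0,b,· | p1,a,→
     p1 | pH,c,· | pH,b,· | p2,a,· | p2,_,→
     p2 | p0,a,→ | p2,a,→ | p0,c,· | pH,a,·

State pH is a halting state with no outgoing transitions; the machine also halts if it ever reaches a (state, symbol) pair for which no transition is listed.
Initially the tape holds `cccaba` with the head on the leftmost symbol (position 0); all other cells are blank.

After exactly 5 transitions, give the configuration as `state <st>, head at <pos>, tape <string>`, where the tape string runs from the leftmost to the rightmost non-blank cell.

state p0, head at 1, tape abcaba

state=p0 head=0 tape=[c]ccaba   (p0,c)→(p0,b,·)
state=p0 head=0 tape=[b]ccaba   (p0,b)→(p2,b,·)
state=p2 head=0 tape=[b]ccaba   (p2,b)→(p2,a,→)
state=p2 head=1 tape=a[c]caba   (p2,c)→(p0,c,·)
state=p0 head=1 tape=a[c]caba   (p0,c)→(p0,b,·)
state=p0 head=1 tape=a[b]caba
After 5 steps: state p0, head at 1, tape abcaba.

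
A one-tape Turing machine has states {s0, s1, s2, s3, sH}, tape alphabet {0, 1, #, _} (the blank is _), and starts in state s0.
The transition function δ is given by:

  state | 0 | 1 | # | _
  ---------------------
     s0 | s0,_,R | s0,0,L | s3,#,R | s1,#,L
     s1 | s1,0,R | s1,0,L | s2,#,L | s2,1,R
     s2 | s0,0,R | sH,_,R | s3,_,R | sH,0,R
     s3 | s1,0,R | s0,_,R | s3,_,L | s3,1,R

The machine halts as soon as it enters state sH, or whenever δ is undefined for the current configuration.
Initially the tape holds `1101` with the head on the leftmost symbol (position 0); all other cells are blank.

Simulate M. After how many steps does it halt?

14

s0 | __[1]101___   read 1 → write 0, move L, go to s0
s0 | _[_]0101___   read _ → write #, move L, go to s1
s1 | [_]#0101___   read _ → write 1, move R, go to s2
s2 | 1[#]0101___   read # → write _, move R, go to s3
s3 | 1_[0]101___   read 0 → write 0, move R, go to s1
s1 | 1_0[1]01___   read 1 → write 0, move L, go to s1
s1 | 1_[0]001___   read 0 → write 0, move R, go to s1
s1 | 1_0[0]01___   read 0 → write 0, move R, go to s1
s1 | 1_00[0]1___   read 0 → write 0, move R, go to s1
s1 | 1_000[1]___   read 1 → write 0, move L, go to s1
s1 | 1_00[0]0___   read 0 → write 0, move R, go to s1
s1 | 1_000[0]___   read 0 → write 0, move R, go to s1
s1 | 1_0000[_]__   read _ → write 1, move R, go to s2
s2 | 1_00001[_]_   read _ → write 0, move R, go to sH
sH | 1_000010[_]
M halts after 14 transitions.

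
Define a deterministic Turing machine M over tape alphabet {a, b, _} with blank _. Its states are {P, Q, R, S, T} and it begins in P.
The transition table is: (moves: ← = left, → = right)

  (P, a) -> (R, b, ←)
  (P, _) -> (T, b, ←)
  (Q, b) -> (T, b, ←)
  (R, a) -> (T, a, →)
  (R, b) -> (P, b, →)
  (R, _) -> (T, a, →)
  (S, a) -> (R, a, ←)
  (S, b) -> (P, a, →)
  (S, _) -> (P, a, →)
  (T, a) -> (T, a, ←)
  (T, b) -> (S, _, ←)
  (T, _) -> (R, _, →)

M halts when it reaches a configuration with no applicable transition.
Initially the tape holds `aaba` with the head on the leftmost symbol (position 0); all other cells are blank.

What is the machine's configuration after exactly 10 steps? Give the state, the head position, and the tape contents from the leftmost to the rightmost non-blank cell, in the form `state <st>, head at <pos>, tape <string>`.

state T, head at -2, tape aa_aba

P | ___[a]aba   read a → write b, move ←, go to R
R | __[_]baba   read _ → write a, move →, go to T
T | __a[b]aba   read b → write _, move ←, go to S
S | __[a]_aba   read a → write a, move ←, go to R
R | _[_]a_aba   read _ → write a, move →, go to T
T | _a[a]_aba   read a → write a, move ←, go to T
T | _[a]a_aba   read a → write a, move ←, go to T
T | [_]aa_aba   read _ → write _, move →, go to R
R | _[a]a_aba   read a → write a, move →, go to T
T | _a[a]_aba   read a → write a, move ←, go to T
T | _[a]a_aba
After 10 steps: state T, head at -2, tape aa_aba.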